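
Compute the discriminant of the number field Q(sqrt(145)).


For K = Q(sqrt(d)) with d squarefree: disc(K) = d if d = 1 mod 4, and disc(K) = 4d if d = 2 or 3 mod 4.
Here d = 145, and d mod 4 = 1.
d = 1 mod 4 (O_K = Z[(1+sqrt(d))/2]), so disc(K) = d = 145

145


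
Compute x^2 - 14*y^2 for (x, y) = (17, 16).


x^2 - d*y^2
= 17^2 - 14*16^2
= 289 - 3584
= -3295

-3295


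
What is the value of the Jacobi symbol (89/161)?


Compute (89/161) via quadratic reciprocity:
  reciprocity: (89/161) -> +(161/89)
  reduce: (72/89)
  pull out 2: (2/89) = +1  (since 89 mod 8 = 1)
  pull out 2: (2/89) = +1  (since 89 mod 8 = 1)
  pull out 2: (2/89) = +1  (since 89 mod 8 = 1)
  reciprocity: (9/89) -> +(89/9)
  reduce: (8/9)
  pull out 2: (2/9) = +1  (since 9 mod 8 = 1)
  pull out 2: (2/9) = +1  (since 9 mod 8 = 1)
  pull out 2: (2/9) = +1  (since 9 mod 8 = 1)
  (1/9) = 1
Product of signs = 1

1


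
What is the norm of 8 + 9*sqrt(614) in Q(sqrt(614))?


N(a + b*sqrt(d)) = a^2 - d*b^2
= (8)^2 - (614)*(9)^2
= 64 - 49734
= -49670

-49670


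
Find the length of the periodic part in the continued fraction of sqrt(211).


Run the CF algorithm for sqrt(211).
a_0 = floor(sqrt(211)) = 14; set m_0=0, q_0=1.
Recurrence: m' = q*a - m,  q' = (d - m'^2)/q,  a' = floor((a_0 + m')/q').
  step 1: m=14, q=15, a=1
  step 2: m=1, q=14, a=1
  step 3: m=13, q=3, a=9
  step 4: m=14, q=5, a=5
  step 5: m=11, q=18, a=1
  step 6: m=7, q=9, a=2
  step 7: m=11, q=10, a=2
  step 8: m=9, q=13, a=1
  step 9: m=4, q=15, a=1
  step 10: m=11, q=6, a=4
  step 11: m=13, q=7, a=3
  step 12: m=8, q=21, a=1
  step 13: m=13, q=2, a=13
  step 14: m=13, q=21, a=1
  step 15: m=8, q=7, a=3
  step 16: m=13, q=6, a=4
  step 17: m=11, q=15, a=1
  step 18: m=4, q=13, a=1
  step 19: m=9, q=10, a=2
  step 20: m=11, q=9, a=2
  step 21: m=7, q=18, a=1
  step 22: m=11, q=5, a=5
  step 23: m=14, q=3, a=9
  step 24: m=13, q=14, a=1
  step 25: m=1, q=15, a=1
  step 26: m=14, q=1, a=28
a_26 = 2*a_0 = 28, so the period closes here.
sqrt(211) = [14; 1, 1, 9, 5, 1, 2, 2, 1, 1, 4, 3, 1, 13, 1, 3, 4, 1, 1, 2, 2, 1, 5, 9, 1, 1, 28]
Period length = 26

26


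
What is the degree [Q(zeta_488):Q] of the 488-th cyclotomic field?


The degree equals Euler's totient phi(488).
488 = 2^3 * 61
phi(488) = 240

240


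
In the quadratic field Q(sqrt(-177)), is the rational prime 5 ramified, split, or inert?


K = Q(sqrt(-177)). Since d mod 4 = 3, disc(K) = -708.
Check p | disc: -708 mod 5 = 2.
p does not divide disc. Compute Legendre symbol (d/p):
3^((5-1)/2) mod 5 = -1
(d/p) = -1, so p is inert: (p) stays prime with e=1, f=2, g=1.
Therefore p is inert.

inert


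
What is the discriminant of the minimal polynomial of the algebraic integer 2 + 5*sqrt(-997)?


The element 2 + 5*sqrt(-997) has minimal polynomial:
x^2 - 4*x + 24929
Discriminant = (-4)^2 - 4*(24929)
= 16 - 99716
= -99700

-99700


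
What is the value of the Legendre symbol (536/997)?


p = 997 is prime, so compute (536/997) with the reciprocity algorithm (Jacobi-symbol steps: pull out 2s via (2/n), flip via reciprocity, reduce):
  pull out 2: (2/997) = -1  (since 997 mod 8 = 5)
  pull out 2: (2/997) = -1  (since 997 mod 8 = 5)
  pull out 2: (2/997) = -1  (since 997 mod 8 = 5)
  reciprocity: (67/997) -> +(997/67)
  reduce: (59/67)
  reciprocity: (59/67) -> -(67/59)
  reduce: (8/59)
  pull out 2: (2/59) = -1  (since 59 mod 8 = 3)
  pull out 2: (2/59) = -1  (since 59 mod 8 = 3)
  pull out 2: (2/59) = -1  (since 59 mod 8 = 3)
  (1/59) = 1
Product of signs = -1
(536/997) = -1

-1


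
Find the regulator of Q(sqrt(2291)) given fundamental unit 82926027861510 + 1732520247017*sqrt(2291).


epsilon = 82926027861510 + 1732520247017*sqrt(2291)
= 1.6585e+14
R = ln(1.6585e+14)
= 32.7421

32.7421


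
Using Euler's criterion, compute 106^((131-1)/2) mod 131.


p = 131 is prime and the exponent is (p-1)/2 = 65, so by Euler's criterion 106^65 = (106/131) = +1 or -1 mod 131.
Compute by square-and-multiply:
  65 = 64 + 1 (binary 1000001)
  Repeated squaring mod 131: 106^1 = 106, 106^2 = 101, 106^4 = 114, 106^8 = 27, 106^16 = 74, 106^32 = 105, 106^64 = 21
  106^65 = 106^64 * 106^1 = 21 * 106 mod 131
    21 * 106 = 2226 = 130 mod 131
  106^65 = 130 mod 131
Result 130 = p - 1 = -1 mod 131: 106 is a quadratic non-residue mod 131. As a residue in [0, p-1] the value is 130.
106^65 mod 131 = 130

130


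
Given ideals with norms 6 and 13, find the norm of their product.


N(IJ) = N(I) * N(J)
= 6 * 13
= 78

78


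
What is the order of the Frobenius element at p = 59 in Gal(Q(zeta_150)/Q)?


The Frobenius at p in Gal(Q(zeta_n)/Q) = (Z/nZ)* is the class of p, so its order is ord_150(59), the smallest k >= 1 with 59^k = 1 mod 150.
n = 150 = 2 * 3 * 5^2, phi(150) = 40; the order divides phi(n).
Divisors of 40: 1, 2, 4, 5, 8, 10, 20, 40
Repeated squaring mod 150: 59^1 = 59, 59^2 = 31, 59^4 = 61, 59^8 = 121, 59^16 = 91, 59^32 = 31
Test divisors in increasing order:
  k=1: 59^1 = 59 mod 150
  k=2: 59^2 = 31 mod 150
  k=4: 59^4 = 61 mod 150
  k=5: 59^5 = 61 * 59 = 149 mod 150
  k=8: 59^8 = 121 mod 150
  k=10: 59^10 = 121 * 31 = 1 mod 150  <- first divisor giving 1
Order = 10

10


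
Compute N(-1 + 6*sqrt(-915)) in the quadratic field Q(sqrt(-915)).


N(a + b*sqrt(d)) = a^2 - d*b^2
= (-1)^2 - (-915)*(6)^2
= 1 + 32940
= 32941

32941


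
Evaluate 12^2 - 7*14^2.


x^2 - d*y^2
= 12^2 - 7*14^2
= 144 - 1372
= -1228

-1228


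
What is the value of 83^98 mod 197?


p = 197 is prime and the exponent is (p-1)/2 = 98, so by Euler's criterion 83^98 = (83/197) = +1 or -1 mod 197.
Compute by square-and-multiply:
  98 = 64 + 32 + 2 (binary 1100010)
  Repeated squaring mod 197: 83^1 = 83, 83^2 = 191, 83^4 = 36, 83^8 = 114, 83^16 = 191, 83^32 = 36, 83^64 = 114
  83^98 = 83^64 * 83^32 * 83^2 = 114 * 36 * 191 mod 197
    114 * 36 = 4104 = 164 mod 197
    164 * 191 = 31324 = 1 mod 197
  83^98 = 1 mod 197
Result 1: 83 is a quadratic residue mod 197.
83^98 mod 197 = 1

1


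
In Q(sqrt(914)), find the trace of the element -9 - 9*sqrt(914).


Tr(a + b*sqrt(d)) = (a + b*sqrt(d)) + (a - b*sqrt(d)) = 2a
= 2 * (-9)
= -18

-18


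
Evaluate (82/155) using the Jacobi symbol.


Compute (82/155) via quadratic reciprocity:
  pull out 2: (2/155) = -1  (since 155 mod 8 = 3)
  reciprocity: (41/155) -> +(155/41)
  reduce: (32/41)
  pull out 2: (2/41) = +1  (since 41 mod 8 = 1)
  pull out 2: (2/41) = +1  (since 41 mod 8 = 1)
  pull out 2: (2/41) = +1  (since 41 mod 8 = 1)
  pull out 2: (2/41) = +1  (since 41 mod 8 = 1)
  pull out 2: (2/41) = +1  (since 41 mod 8 = 1)
  (1/41) = 1
Product of signs = -1

-1


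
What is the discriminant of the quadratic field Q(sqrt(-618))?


For K = Q(sqrt(d)) with d squarefree: disc(K) = d if d = 1 mod 4, and disc(K) = 4d if d = 2 or 3 mod 4.
Here d = -618, and d mod 4 = 2.
d = 2 mod 4, not 1 (O_K = Z[sqrt(d)]), so disc(K) = 4d = 4 * (-618) = -2472

-2472


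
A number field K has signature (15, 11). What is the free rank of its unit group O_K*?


By Dirichlet's unit theorem:
rank = r1 + r2 - 1
= 15 + 11 - 1
= 25

25


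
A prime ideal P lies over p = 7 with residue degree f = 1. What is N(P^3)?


N(P^a) = p^(a*f)
= 7^(3*1)
= 7^3
= 343

343


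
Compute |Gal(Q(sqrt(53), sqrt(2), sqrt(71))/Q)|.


The 3 square roots of distinct primes are multiplicatively independent over Q,
so [K:Q] = 2^3 and Gal(K/Q) is isomorphic to (Z/2Z)^3.
|Gal| = 2^3 = 8

8


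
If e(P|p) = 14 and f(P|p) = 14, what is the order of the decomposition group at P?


|D_P| = e * f
= 14 * 14
= 196

196


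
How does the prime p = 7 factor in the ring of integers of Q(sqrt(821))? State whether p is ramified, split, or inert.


K = Q(sqrt(821)). Since d mod 4 = 1, disc(K) = 821.
Check p | disc: 821 mod 7 = 2.
p does not divide disc. Compute Legendre symbol (d/p):
2^((7-1)/2) mod 7 = 1
(d/p) = 1, so p splits: (p) = P*P' with e=1, f=1, g=2.
Therefore p is split.

split


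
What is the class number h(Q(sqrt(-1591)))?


K = Q(sqrt(-1591)). d mod 4 = 1, so D = disc(K) = d = -1591
h(K) equals the number of primitive reduced positive-definite forms (a, b, c) = a*x^2 + b*x*y + c*y^2 with b^2 - 4ac = D,
where reduced means |b| <= a <= c, with b >= 0 whenever |b| = a or a = c, and primitive means gcd(a, b, c) = 1.
Reduced forces 3a^2 <= |D| = 1591, so 1 <= a <= 23; b must have the parity of D, and c = (b^2 - D)/(4a) must be an integer >= a.
Enumerate a = 1..23, b in [-a, a]:
  a=1: (1, 1, 398)  [1]
  a=2: (2, -1, 199), (2, 1, 199)  [2]
  a=3: none
  a=4: (4, -3, 100), (4, 3, 100)  [2]
  a=5: (5, -3, 80), (5, 3, 80)  [2]
  a=6..7: none
  a=8: (8, -3, 50), (8, 3, 50)  [2]
  a=9: none
  a=10: (10, -7, 41), (10, -3, 40), (10, 3, 40), (10, 7, 41)  [4]
  a=11: (11, -9, 38), (11, 9, 38)  [2]
  a=12..15: none
  a=16: (16, -3, 25), (16, 3, 25)  [2]
  a=17..18: none
  a=19: (19, -9, 22), (19, 9, 22)  [2]
  a=20: (20, -13, 22), (20, 3, 20), (20, 13, 22)  [3]
  a=21..23: none
Total reduced forms: 1 + 2 + 2 + 2 + 2 + 4 + 2 + 2 + 2 + 3 = 22
h = 22

22


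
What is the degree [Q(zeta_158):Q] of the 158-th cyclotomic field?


The degree equals Euler's totient phi(158).
158 = 2 * 79
phi(158) = 78

78


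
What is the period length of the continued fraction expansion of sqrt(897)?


Run the CF algorithm for sqrt(897).
a_0 = floor(sqrt(897)) = 29; set m_0=0, q_0=1.
Recurrence: m' = q*a - m,  q' = (d - m'^2)/q,  a' = floor((a_0 + m')/q').
  step 1: m=29, q=56, a=1
  step 2: m=27, q=3, a=18
  step 3: m=27, q=56, a=1
  step 4: m=29, q=1, a=58
a_4 = 2*a_0 = 58, so the period closes here.
sqrt(897) = [29; 1, 18, 1, 58]
Period length = 4

4


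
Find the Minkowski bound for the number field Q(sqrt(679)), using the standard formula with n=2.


d = 679, d mod 4 = 3, so disc(K) = 4d = 2716; |disc(K)| = 2716
Real quadratic field, so n = 2, s = r2 = 0, r1 = 2
M = (n!/n^n) * (4/pi)^s * sqrt(|disc(K)|) = (2!/2^2) * (4/pi)^0 * sqrt(2716)
= 0.5 * 1.000000 * 52.115257
= 26.0576

26.0576


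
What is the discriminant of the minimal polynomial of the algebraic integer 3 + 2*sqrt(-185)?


The element 3 + 2*sqrt(-185) has minimal polynomial:
x^2 - 6*x + 749
Discriminant = (-6)^2 - 4*(749)
= 36 - 2996
= -2960

-2960


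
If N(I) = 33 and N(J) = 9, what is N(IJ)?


N(IJ) = N(I) * N(J)
= 33 * 9
= 297

297


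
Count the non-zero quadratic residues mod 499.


For prime p, the number of non-zero quadratic residues is (p-1)/2.
= (499-1)/2
= 249

249


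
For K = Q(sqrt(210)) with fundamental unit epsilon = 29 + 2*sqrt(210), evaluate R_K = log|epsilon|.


epsilon = 29 + 2*sqrt(210)
= 57.9828
R = ln(57.9828)
= 4.0601

4.0601


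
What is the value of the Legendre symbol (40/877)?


p = 877 is prime, so compute (40/877) with the reciprocity algorithm (Jacobi-symbol steps: pull out 2s via (2/n), flip via reciprocity, reduce):
  pull out 2: (2/877) = -1  (since 877 mod 8 = 5)
  pull out 2: (2/877) = -1  (since 877 mod 8 = 5)
  pull out 2: (2/877) = -1  (since 877 mod 8 = 5)
  reciprocity: (5/877) -> +(877/5)
  reduce: (2/5)
  pull out 2: (2/5) = -1  (since 5 mod 8 = 5)
  (1/5) = 1
Product of signs = 1
(40/877) = 1

1


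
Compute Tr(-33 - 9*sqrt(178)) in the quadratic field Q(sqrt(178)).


Tr(a + b*sqrt(d)) = (a + b*sqrt(d)) + (a - b*sqrt(d)) = 2a
= 2 * (-33)
= -66

-66


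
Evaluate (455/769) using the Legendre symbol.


p = 769 is prime, so compute (455/769) with the reciprocity algorithm (Jacobi-symbol steps: pull out 2s via (2/n), flip via reciprocity, reduce):
  reciprocity: (455/769) -> +(769/455)
  reduce: (314/455)
  pull out 2: (2/455) = +1  (since 455 mod 8 = 7)
  reciprocity: (157/455) -> +(455/157)
  reduce: (141/157)
  reciprocity: (141/157) -> +(157/141)
  reduce: (16/141)
  pull out 2: (2/141) = -1  (since 141 mod 8 = 5)
  pull out 2: (2/141) = -1  (since 141 mod 8 = 5)
  pull out 2: (2/141) = -1  (since 141 mod 8 = 5)
  pull out 2: (2/141) = -1  (since 141 mod 8 = 5)
  (1/141) = 1
Product of signs = 1
(455/769) = 1

1


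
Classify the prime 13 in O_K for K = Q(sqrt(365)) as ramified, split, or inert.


K = Q(sqrt(365)). Since d mod 4 = 1, disc(K) = 365.
Check p | disc: 365 mod 13 = 1.
p does not divide disc. Compute Legendre symbol (d/p):
1^((13-1)/2) mod 13 = 1
(d/p) = 1, so p splits: (p) = P*P' with e=1, f=1, g=2.
Therefore p is split.

split


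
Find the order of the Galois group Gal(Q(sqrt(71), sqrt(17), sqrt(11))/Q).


The 3 square roots of distinct primes are multiplicatively independent over Q,
so [K:Q] = 2^3 and Gal(K/Q) is isomorphic to (Z/2Z)^3.
|Gal| = 2^3 = 8

8


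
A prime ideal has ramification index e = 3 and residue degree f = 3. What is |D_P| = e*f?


|D_P| = e * f
= 3 * 3
= 9

9


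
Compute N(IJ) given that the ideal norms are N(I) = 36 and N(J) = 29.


N(IJ) = N(I) * N(J)
= 36 * 29
= 1044

1044


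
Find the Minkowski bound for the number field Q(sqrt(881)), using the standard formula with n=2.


d = 881, d mod 4 = 1, so disc(K) = d = 881; |disc(K)| = 881
Real quadratic field, so n = 2, s = r2 = 0, r1 = 2
M = (n!/n^n) * (4/pi)^s * sqrt(|disc(K)|) = (2!/2^2) * (4/pi)^0 * sqrt(881)
= 0.5 * 1.000000 * 29.681644
= 14.8408

14.8408


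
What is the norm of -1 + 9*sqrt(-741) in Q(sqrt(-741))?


N(a + b*sqrt(d)) = a^2 - d*b^2
= (-1)^2 - (-741)*(9)^2
= 1 + 60021
= 60022

60022


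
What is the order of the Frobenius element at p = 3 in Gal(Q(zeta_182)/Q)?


The Frobenius at p in Gal(Q(zeta_n)/Q) = (Z/nZ)* is the class of p, so its order is ord_182(3), the smallest k >= 1 with 3^k = 1 mod 182.
n = 182 = 2 * 7 * 13, phi(182) = 72; the order divides phi(n).
Divisors of 72: 1, 2, 3, 4, 6, 8, 9, 12, 18, 24, 36, 72
Repeated squaring mod 182: 3^1 = 3, 3^2 = 9, 3^4 = 81, 3^8 = 9, 3^16 = 81, 3^32 = 9, 3^64 = 81
Test divisors in increasing order:
  k=1: 3^1 = 3 mod 182
  k=2: 3^2 = 9 mod 182
  k=3: 3^3 = 9 * 3 = 27 mod 182
  k=4: 3^4 = 81 mod 182
  k=6: 3^6 = 81 * 9 = 1 mod 182  <- first divisor giving 1
Order = 6

6


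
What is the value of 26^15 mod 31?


p = 31 is prime and the exponent is (p-1)/2 = 15, so by Euler's criterion 26^15 = (26/31) = +1 or -1 mod 31.
Compute by square-and-multiply:
  15 = 8 + 4 + 2 + 1 (binary 1111)
  Repeated squaring mod 31: 26^1 = 26, 26^2 = 25, 26^4 = 5, 26^8 = 25
  26^15 = 26^8 * 26^4 * 26^2 * 26^1 = 25 * 5 * 25 * 26 mod 31
    25 * 5 = 125 = 1 mod 31
    1 * 25 = 25 = 25 mod 31
    25 * 26 = 650 = 30 mod 31
  26^15 = 30 mod 31
Result 30 = p - 1 = -1 mod 31: 26 is a quadratic non-residue mod 31. As a residue in [0, p-1] the value is 30.
26^15 mod 31 = 30

30


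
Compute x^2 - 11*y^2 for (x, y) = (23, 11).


x^2 - d*y^2
= 23^2 - 11*11^2
= 529 - 1331
= -802

-802


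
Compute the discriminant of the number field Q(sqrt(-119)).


For K = Q(sqrt(d)) with d squarefree: disc(K) = d if d = 1 mod 4, and disc(K) = 4d if d = 2 or 3 mod 4.
Here d = -119, and d mod 4 = 1.
d = 1 mod 4 (O_K = Z[(1+sqrt(d))/2]), so disc(K) = d = -119

-119


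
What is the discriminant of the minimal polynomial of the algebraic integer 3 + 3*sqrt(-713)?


The element 3 + 3*sqrt(-713) has minimal polynomial:
x^2 - 6*x + 6426
Discriminant = (-6)^2 - 4*(6426)
= 36 - 25704
= -25668

-25668


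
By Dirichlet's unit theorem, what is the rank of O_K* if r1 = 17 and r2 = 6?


By Dirichlet's unit theorem:
rank = r1 + r2 - 1
= 17 + 6 - 1
= 22

22


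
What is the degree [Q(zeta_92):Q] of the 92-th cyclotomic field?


The degree equals Euler's totient phi(92).
92 = 2^2 * 23
phi(92) = 44

44


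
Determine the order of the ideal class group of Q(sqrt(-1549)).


K = Q(sqrt(-1549)). d mod 4 = 3, so D = disc(K) = 4d = -6196
h(K) equals the number of primitive reduced positive-definite forms (a, b, c) = a*x^2 + b*x*y + c*y^2 with b^2 - 4ac = D,
where reduced means |b| <= a <= c, with b >= 0 whenever |b| = a or a = c, and primitive means gcd(a, b, c) = 1.
Reduced forces 3a^2 <= |D| = 6196, so 1 <= a <= 45; b must have the parity of D, and c = (b^2 - D)/(4a) must be an integer >= a.
Enumerate a = 1..45, b in [-a, a]:
  a=1: (1, 0, 1549)  [1]
  a=2: (2, 2, 775)  [1]
  a=3..4: none
  a=5: (5, -2, 310), (5, 2, 310)  [2]
  a=6..9: none
  a=10: (10, -2, 155), (10, 2, 155)  [2]
  a=11..16: none
  a=17: (17, -14, 94), (17, 14, 94)  [2]
  a=18: none
  a=19: (19, -6, 82), (19, 6, 82)  [2]
  a=20..24: none
  a=25: (25, -2, 62), (25, 2, 62)  [2]
  a=26..30: none
  a=31: (31, -2, 50), (31, 2, 50)  [2]
  a=32..33: none
  a=34: (34, -14, 47), (34, 14, 47)  [2]
  a=35..37: none
  a=38: (38, -6, 41), (38, 6, 41)  [2]
  a=39..45: none
Total reduced forms: 1 + 1 + 2 + 2 + 2 + 2 + 2 + 2 + 2 + 2 = 18
h = 18

18


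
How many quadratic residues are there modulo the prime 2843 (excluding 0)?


For prime p, the number of non-zero quadratic residues is (p-1)/2.
= (2843-1)/2
= 1421

1421


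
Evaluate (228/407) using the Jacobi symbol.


Compute (228/407) via quadratic reciprocity:
  pull out 2: (2/407) = +1  (since 407 mod 8 = 7)
  pull out 2: (2/407) = +1  (since 407 mod 8 = 7)
  reciprocity: (57/407) -> +(407/57)
  reduce: (8/57)
  pull out 2: (2/57) = +1  (since 57 mod 8 = 1)
  pull out 2: (2/57) = +1  (since 57 mod 8 = 1)
  pull out 2: (2/57) = +1  (since 57 mod 8 = 1)
  (1/57) = 1
Product of signs = 1

1


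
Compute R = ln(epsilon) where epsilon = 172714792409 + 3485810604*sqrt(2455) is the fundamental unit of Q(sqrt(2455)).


epsilon = 172714792409 + 3485810604*sqrt(2455)
= 3.4543e+11
R = ln(3.4543e+11)
= 26.5681

26.5681


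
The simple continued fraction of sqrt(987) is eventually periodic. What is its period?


Run the CF algorithm for sqrt(987).
a_0 = floor(sqrt(987)) = 31; set m_0=0, q_0=1.
Recurrence: m' = q*a - m,  q' = (d - m'^2)/q,  a' = floor((a_0 + m')/q').
  step 1: m=31, q=26, a=2
  step 2: m=21, q=21, a=2
  step 3: m=21, q=26, a=2
  step 4: m=31, q=1, a=62
a_4 = 2*a_0 = 62, so the period closes here.
sqrt(987) = [31; 2, 2, 2, 62]
Period length = 4

4


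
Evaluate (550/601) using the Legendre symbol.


p = 601 is prime, so compute (550/601) with the reciprocity algorithm (Jacobi-symbol steps: pull out 2s via (2/n), flip via reciprocity, reduce):
  pull out 2: (2/601) = +1  (since 601 mod 8 = 1)
  reciprocity: (275/601) -> +(601/275)
  reduce: (51/275)
  reciprocity: (51/275) -> -(275/51)
  reduce: (20/51)
  pull out 2: (2/51) = -1  (since 51 mod 8 = 3)
  pull out 2: (2/51) = -1  (since 51 mod 8 = 3)
  reciprocity: (5/51) -> +(51/5)
  reduce: (1/5)
  (1/5) = 1
Product of signs = -1
(550/601) = -1

-1


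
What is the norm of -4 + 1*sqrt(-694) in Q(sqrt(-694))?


N(a + b*sqrt(d)) = a^2 - d*b^2
= (-4)^2 - (-694)*(1)^2
= 16 + 694
= 710

710


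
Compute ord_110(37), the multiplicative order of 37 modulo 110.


We want ord_110(37), the smallest k >= 1 with 37^k = 1 mod 110.
n = 110 = 2 * 5 * 11, phi(110) = 40; the order divides phi(n).
Divisors of 40: 1, 2, 4, 5, 8, 10, 20, 40
Repeated squaring mod 110: 37^1 = 37, 37^2 = 49, 37^4 = 91, 37^8 = 31, 37^16 = 81, 37^32 = 71
Test divisors in increasing order:
  k=1: 37^1 = 37 mod 110
  k=2: 37^2 = 49 mod 110
  k=4: 37^4 = 91 mod 110
  k=5: 37^5 = 91 * 37 = 67 mod 110
  k=8: 37^8 = 31 mod 110
  k=10: 37^10 = 31 * 49 = 89 mod 110
  k=20: 37^20 = 81 * 91 = 1 mod 110  <- first divisor giving 1
Order = 20

20


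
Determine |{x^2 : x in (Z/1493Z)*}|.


For prime p, the number of non-zero quadratic residues is (p-1)/2.
= (1493-1)/2
= 746

746


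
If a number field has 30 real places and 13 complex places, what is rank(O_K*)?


By Dirichlet's unit theorem:
rank = r1 + r2 - 1
= 30 + 13 - 1
= 42

42


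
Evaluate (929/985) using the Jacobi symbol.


Compute (929/985) via quadratic reciprocity:
  reciprocity: (929/985) -> +(985/929)
  reduce: (56/929)
  pull out 2: (2/929) = +1  (since 929 mod 8 = 1)
  pull out 2: (2/929) = +1  (since 929 mod 8 = 1)
  pull out 2: (2/929) = +1  (since 929 mod 8 = 1)
  reciprocity: (7/929) -> +(929/7)
  reduce: (5/7)
  reciprocity: (5/7) -> +(7/5)
  reduce: (2/5)
  pull out 2: (2/5) = -1  (since 5 mod 8 = 5)
  (1/5) = 1
Product of signs = -1

-1


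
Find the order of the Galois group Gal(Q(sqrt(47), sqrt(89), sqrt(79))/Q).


The 3 square roots of distinct primes are multiplicatively independent over Q,
so [K:Q] = 2^3 and Gal(K/Q) is isomorphic to (Z/2Z)^3.
|Gal| = 2^3 = 8

8


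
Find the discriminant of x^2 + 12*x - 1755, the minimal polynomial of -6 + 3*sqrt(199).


The element -6 + 3*sqrt(199) has minimal polynomial:
x^2 + 12*x - 1755
Discriminant = (12)^2 - 4*(-1755)
= 144 + 7020
= 7164

7164


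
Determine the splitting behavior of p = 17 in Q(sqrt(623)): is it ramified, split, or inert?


K = Q(sqrt(623)). Since d mod 4 = 3, disc(K) = 2492.
Check p | disc: 2492 mod 17 = 10.
p does not divide disc. Compute Legendre symbol (d/p):
11^((17-1)/2) mod 17 = -1
(d/p) = -1, so p is inert: (p) stays prime with e=1, f=2, g=1.
Therefore p is inert.

inert


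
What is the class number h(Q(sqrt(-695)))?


K = Q(sqrt(-695)). d mod 4 = 1, so D = disc(K) = d = -695
h(K) equals the number of primitive reduced positive-definite forms (a, b, c) = a*x^2 + b*x*y + c*y^2 with b^2 - 4ac = D,
where reduced means |b| <= a <= c, with b >= 0 whenever |b| = a or a = c, and primitive means gcd(a, b, c) = 1.
Reduced forces 3a^2 <= |D| = 695, so 1 <= a <= 15; b must have the parity of D, and c = (b^2 - D)/(4a) must be an integer >= a.
Enumerate a = 1..15, b in [-a, a]:
  a=1: (1, 1, 174)  [1]
  a=2: (2, -1, 87), (2, 1, 87)  [2]
  a=3: (3, -1, 58), (3, 1, 58)  [2]
  a=4: (4, -3, 44), (4, 3, 44)  [2]
  a=5: (5, 5, 36)  [1]
  a=6: (6, -5, 30), (6, -1, 29), (6, 1, 29), (6, 5, 30)  [4]
  a=7: none
  a=8: (8, -3, 22), (8, 3, 22)  [2]
  a=9: (9, -5, 20), (9, 5, 20)  [2]
  a=10: (10, -5, 18), (10, 5, 18)  [2]
  a=11: (11, -3, 16), (11, 3, 16)  [2]
  a=12: (12, -11, 17), (12, -5, 15), (12, 5, 15), (12, 11, 17)  [4]
  a=13..15: none
Total reduced forms: 1 + 2 + 2 + 2 + 1 + 4 + 2 + 2 + 2 + 2 + 4 = 24
h = 24

24


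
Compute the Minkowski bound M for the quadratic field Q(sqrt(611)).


d = 611, d mod 4 = 3, so disc(K) = 4d = 2444; |disc(K)| = 2444
Real quadratic field, so n = 2, s = r2 = 0, r1 = 2
M = (n!/n^n) * (4/pi)^s * sqrt(|disc(K)|) = (2!/2^2) * (4/pi)^0 * sqrt(2444)
= 0.5 * 1.000000 * 49.436828
= 24.7184

24.7184


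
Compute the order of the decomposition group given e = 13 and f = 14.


|D_P| = e * f
= 13 * 14
= 182

182


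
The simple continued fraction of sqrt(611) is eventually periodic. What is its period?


Run the CF algorithm for sqrt(611).
a_0 = floor(sqrt(611)) = 24; set m_0=0, q_0=1.
Recurrence: m' = q*a - m,  q' = (d - m'^2)/q,  a' = floor((a_0 + m')/q').
  step 1: m=24, q=35, a=1
  step 2: m=11, q=14, a=2
  step 3: m=17, q=23, a=1
  step 4: m=6, q=25, a=1
  step 5: m=19, q=10, a=4
  step 6: m=21, q=17, a=2
  step 7: m=13, q=26, a=1
  step 8: m=13, q=17, a=2
  step 9: m=21, q=10, a=4
  step 10: m=19, q=25, a=1
  step 11: m=6, q=23, a=1
  step 12: m=17, q=14, a=2
  step 13: m=11, q=35, a=1
  step 14: m=24, q=1, a=48
a_14 = 2*a_0 = 48, so the period closes here.
sqrt(611) = [24; 1, 2, 1, 1, 4, 2, 1, 2, 4, 1, 1, 2, 1, 48]
Period length = 14

14


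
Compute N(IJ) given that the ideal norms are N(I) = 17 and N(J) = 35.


N(IJ) = N(I) * N(J)
= 17 * 35
= 595

595


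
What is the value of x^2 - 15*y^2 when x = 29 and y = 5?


x^2 - d*y^2
= 29^2 - 15*5^2
= 841 - 375
= 466

466


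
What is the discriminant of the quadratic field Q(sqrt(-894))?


For K = Q(sqrt(d)) with d squarefree: disc(K) = d if d = 1 mod 4, and disc(K) = 4d if d = 2 or 3 mod 4.
Here d = -894, and d mod 4 = 2.
d = 2 mod 4, not 1 (O_K = Z[sqrt(d)]), so disc(K) = 4d = 4 * (-894) = -3576

-3576


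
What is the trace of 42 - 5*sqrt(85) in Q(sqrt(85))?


Tr(a + b*sqrt(d)) = (a + b*sqrt(d)) + (a - b*sqrt(d)) = 2a
= 2 * (42)
= 84

84


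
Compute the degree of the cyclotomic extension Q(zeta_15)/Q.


The degree equals Euler's totient phi(15).
15 = 3 * 5
phi(15) = 8

8


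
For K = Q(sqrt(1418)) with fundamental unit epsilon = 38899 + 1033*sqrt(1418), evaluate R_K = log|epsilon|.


epsilon = 38899 + 1033*sqrt(1418)
= 77798.0000
R = ln(77798.0000)
= 11.2619

11.2619


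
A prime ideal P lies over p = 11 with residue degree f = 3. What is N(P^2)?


N(P^a) = p^(a*f)
= 11^(2*3)
= 11^6
= 1771561

1771561


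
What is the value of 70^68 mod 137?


p = 137 is prime and the exponent is (p-1)/2 = 68, so by Euler's criterion 70^68 = (70/137) = +1 or -1 mod 137.
Compute by square-and-multiply:
  68 = 64 + 4 (binary 1000100)
  Repeated squaring mod 137: 70^1 = 70, 70^2 = 105, 70^4 = 65, 70^8 = 115, 70^16 = 73, 70^32 = 123, 70^64 = 59
  70^68 = 70^64 * 70^4 = 59 * 65 mod 137
    59 * 65 = 3835 = 136 mod 137
  70^68 = 136 mod 137
Result 136 = p - 1 = -1 mod 137: 70 is a quadratic non-residue mod 137. As a residue in [0, p-1] the value is 136.
70^68 mod 137 = 136

136


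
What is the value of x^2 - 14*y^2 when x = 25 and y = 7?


x^2 - d*y^2
= 25^2 - 14*7^2
= 625 - 686
= -61

-61


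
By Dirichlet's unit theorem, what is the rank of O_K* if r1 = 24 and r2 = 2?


By Dirichlet's unit theorem:
rank = r1 + r2 - 1
= 24 + 2 - 1
= 25

25


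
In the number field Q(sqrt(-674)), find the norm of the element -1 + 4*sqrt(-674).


N(a + b*sqrt(d)) = a^2 - d*b^2
= (-1)^2 - (-674)*(4)^2
= 1 + 10784
= 10785

10785


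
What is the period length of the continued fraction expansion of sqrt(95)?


Run the CF algorithm for sqrt(95).
a_0 = floor(sqrt(95)) = 9; set m_0=0, q_0=1.
Recurrence: m' = q*a - m,  q' = (d - m'^2)/q,  a' = floor((a_0 + m')/q').
  step 1: m=9, q=14, a=1
  step 2: m=5, q=5, a=2
  step 3: m=5, q=14, a=1
  step 4: m=9, q=1, a=18
a_4 = 2*a_0 = 18, so the period closes here.
sqrt(95) = [9; 1, 2, 1, 18]
Period length = 4

4


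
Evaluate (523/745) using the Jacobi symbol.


Compute (523/745) via quadratic reciprocity:
  reciprocity: (523/745) -> +(745/523)
  reduce: (222/523)
  pull out 2: (2/523) = -1  (since 523 mod 8 = 3)
  reciprocity: (111/523) -> -(523/111)
  reduce: (79/111)
  reciprocity: (79/111) -> -(111/79)
  reduce: (32/79)
  pull out 2: (2/79) = +1  (since 79 mod 8 = 7)
  pull out 2: (2/79) = +1  (since 79 mod 8 = 7)
  pull out 2: (2/79) = +1  (since 79 mod 8 = 7)
  pull out 2: (2/79) = +1  (since 79 mod 8 = 7)
  pull out 2: (2/79) = +1  (since 79 mod 8 = 7)
  (1/79) = 1
Product of signs = -1

-1


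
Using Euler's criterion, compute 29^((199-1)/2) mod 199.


p = 199 is prime and the exponent is (p-1)/2 = 99, so by Euler's criterion 29^99 = (29/199) = +1 or -1 mod 199.
Compute by square-and-multiply:
  99 = 64 + 32 + 2 + 1 (binary 1100011)
  Repeated squaring mod 199: 29^1 = 29, 29^2 = 45, 29^4 = 35, 29^8 = 31, 29^16 = 165, 29^32 = 161, 29^64 = 51
  29^99 = 29^64 * 29^32 * 29^2 * 29^1 = 51 * 161 * 45 * 29 mod 199
    51 * 161 = 8211 = 52 mod 199
    52 * 45 = 2340 = 151 mod 199
    151 * 29 = 4379 = 1 mod 199
  29^99 = 1 mod 199
Result 1: 29 is a quadratic residue mod 199.
29^99 mod 199 = 1

1


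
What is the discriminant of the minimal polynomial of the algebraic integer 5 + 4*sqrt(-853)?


The element 5 + 4*sqrt(-853) has minimal polynomial:
x^2 - 10*x + 13673
Discriminant = (-10)^2 - 4*(13673)
= 100 - 54692
= -54592

-54592


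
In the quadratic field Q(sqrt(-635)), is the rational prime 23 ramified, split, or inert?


K = Q(sqrt(-635)). Since d mod 4 = 1, disc(K) = -635.
Check p | disc: -635 mod 23 = 9.
p does not divide disc. Compute Legendre symbol (d/p):
9^((23-1)/2) mod 23 = 1
(d/p) = 1, so p splits: (p) = P*P' with e=1, f=1, g=2.
Therefore p is split.

split


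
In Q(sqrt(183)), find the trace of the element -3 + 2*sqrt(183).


Tr(a + b*sqrt(d)) = (a + b*sqrt(d)) + (a - b*sqrt(d)) = 2a
= 2 * (-3)
= -6

-6


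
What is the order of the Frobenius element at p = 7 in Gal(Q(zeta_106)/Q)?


The Frobenius at p in Gal(Q(zeta_n)/Q) = (Z/nZ)* is the class of p, so its order is ord_106(7), the smallest k >= 1 with 7^k = 1 mod 106.
n = 106 = 2 * 53, phi(106) = 52; the order divides phi(n).
Divisors of 52: 1, 2, 4, 13, 26, 52
Repeated squaring mod 106: 7^1 = 7, 7^2 = 49, 7^4 = 69, 7^8 = 97, 7^16 = 81, 7^32 = 95
Test divisors in increasing order:
  k=1: 7^1 = 7 mod 106
  k=2: 7^2 = 49 mod 106
  k=4: 7^4 = 69 mod 106
  k=13: 7^13 = 97 * 69 * 7 = 105 mod 106
  k=26: 7^26 = 81 * 97 * 49 = 1 mod 106  <- first divisor giving 1
Order = 26

26


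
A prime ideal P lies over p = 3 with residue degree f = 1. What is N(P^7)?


N(P^a) = p^(a*f)
= 3^(7*1)
= 3^7
= 2187

2187


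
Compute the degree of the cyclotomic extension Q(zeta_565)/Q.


The degree equals Euler's totient phi(565).
565 = 5 * 113
phi(565) = 448

448


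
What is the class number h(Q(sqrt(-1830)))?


K = Q(sqrt(-1830)). d mod 4 = 2, so D = disc(K) = 4d = -7320
h(K) equals the number of primitive reduced positive-definite forms (a, b, c) = a*x^2 + b*x*y + c*y^2 with b^2 - 4ac = D,
where reduced means |b| <= a <= c, with b >= 0 whenever |b| = a or a = c, and primitive means gcd(a, b, c) = 1.
Reduced forces 3a^2 <= |D| = 7320, so 1 <= a <= 49; b must have the parity of D, and c = (b^2 - D)/(4a) must be an integer >= a.
Enumerate a = 1..49, b in [-a, a]:
  a=1: (1, 0, 1830)  [1]
  a=2: (2, 0, 915)  [1]
  a=3: (3, 0, 610)  [1]
  a=4: none
  a=5: (5, 0, 366)  [1]
  a=6: (6, 0, 305)  [1]
  a=7: (7, -4, 262), (7, 4, 262)  [2]
  a=8..9: none
  a=10: (10, 0, 183)  [1]
  a=11..12: none
  a=13: (13, -8, 142), (13, 8, 142)  [2]
  a=14: (14, -4, 131), (14, 4, 131)  [2]
  a=15: (15, 0, 122)  [1]
  a=16..20: none
  a=21: (21, -18, 91), (21, 18, 91)  [2]
  a=22..25: none
  a=26: (26, -8, 71), (26, 8, 71)  [2]
  a=27..29: none
  a=30: (30, 0, 61)  [1]
  a=31..34: none
  a=35: (35, -10, 53), (35, 10, 53)  [2]
  a=36..38: none
  a=39: (39, -18, 49), (39, 18, 49)  [2]
  a=40..41: none
  a=42: (42, -24, 47), (42, 24, 47)  [2]
  a=43..49: none
Total reduced forms: 1 + 1 + 1 + 1 + 1 + 2 + 1 + 2 + 2 + 1 + 2 + 2 + 1 + 2 + 2 + 2 = 24
h = 24

24


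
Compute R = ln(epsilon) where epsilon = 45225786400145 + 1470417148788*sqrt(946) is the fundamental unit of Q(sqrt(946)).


epsilon = 45225786400145 + 1470417148788*sqrt(946)
= 9.0452e+13
R = ln(9.0452e+13)
= 32.1358

32.1358


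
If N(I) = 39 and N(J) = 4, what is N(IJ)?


N(IJ) = N(I) * N(J)
= 39 * 4
= 156

156


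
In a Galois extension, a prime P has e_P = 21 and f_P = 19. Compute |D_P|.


|D_P| = e * f
= 21 * 19
= 399

399


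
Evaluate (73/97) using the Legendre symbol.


p = 97 is prime, so compute (73/97) with the reciprocity algorithm (Jacobi-symbol steps: pull out 2s via (2/n), flip via reciprocity, reduce):
  reciprocity: (73/97) -> +(97/73)
  reduce: (24/73)
  pull out 2: (2/73) = +1  (since 73 mod 8 = 1)
  pull out 2: (2/73) = +1  (since 73 mod 8 = 1)
  pull out 2: (2/73) = +1  (since 73 mod 8 = 1)
  reciprocity: (3/73) -> +(73/3)
  reduce: (1/3)
  (1/3) = 1
Product of signs = 1
(73/97) = 1

1


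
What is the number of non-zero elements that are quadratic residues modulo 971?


For prime p, the number of non-zero quadratic residues is (p-1)/2.
= (971-1)/2
= 485

485


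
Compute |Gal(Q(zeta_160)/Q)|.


|Gal(Q(zeta_160)/Q)| = phi(160)
= 64

64


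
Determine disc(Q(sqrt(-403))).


For K = Q(sqrt(d)) with d squarefree: disc(K) = d if d = 1 mod 4, and disc(K) = 4d if d = 2 or 3 mod 4.
Here d = -403, and d mod 4 = 1.
d = 1 mod 4 (O_K = Z[(1+sqrt(d))/2]), so disc(K) = d = -403

-403


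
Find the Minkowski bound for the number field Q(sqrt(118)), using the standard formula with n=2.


d = 118, d mod 4 = 2, so disc(K) = 4d = 472; |disc(K)| = 472
Real quadratic field, so n = 2, s = r2 = 0, r1 = 2
M = (n!/n^n) * (4/pi)^s * sqrt(|disc(K)|) = (2!/2^2) * (4/pi)^0 * sqrt(472)
= 0.5 * 1.000000 * 21.725561
= 10.8628

10.8628


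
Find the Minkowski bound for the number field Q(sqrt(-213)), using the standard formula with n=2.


d = -213, d mod 4 = 3, so disc(K) = 4d = -852; |disc(K)| = 852
Imaginary quadratic field, so n = 2, s = r2 = 1, r1 = 0
M = (n!/n^n) * (4/pi)^s * sqrt(|disc(K)|) = (2!/2^2) * (4/pi)^1 * sqrt(852)
= 0.5 * 1.273240 * 29.189039
= 18.5823

18.5823


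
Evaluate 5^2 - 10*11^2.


x^2 - d*y^2
= 5^2 - 10*11^2
= 25 - 1210
= -1185

-1185


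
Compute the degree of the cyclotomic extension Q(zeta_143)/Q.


The degree equals Euler's totient phi(143).
143 = 11 * 13
phi(143) = 120

120


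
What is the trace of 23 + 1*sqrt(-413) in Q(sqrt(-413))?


Tr(a + b*sqrt(d)) = (a + b*sqrt(d)) + (a - b*sqrt(d)) = 2a
= 2 * (23)
= 46

46


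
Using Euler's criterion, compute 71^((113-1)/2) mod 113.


p = 113 is prime and the exponent is (p-1)/2 = 56, so by Euler's criterion 71^56 = (71/113) = +1 or -1 mod 113.
Compute by square-and-multiply:
  56 = 32 + 16 + 8 (binary 111000)
  Repeated squaring mod 113: 71^1 = 71, 71^2 = 69, 71^4 = 15, 71^8 = 112, 71^16 = 1, 71^32 = 1
  71^56 = 71^32 * 71^16 * 71^8 = 1 * 1 * 112 mod 113
    1 * 1 = 1 = 1 mod 113
    1 * 112 = 112 = 112 mod 113
  71^56 = 112 mod 113
Result 112 = p - 1 = -1 mod 113: 71 is a quadratic non-residue mod 113. As a residue in [0, p-1] the value is 112.
71^56 mod 113 = 112

112


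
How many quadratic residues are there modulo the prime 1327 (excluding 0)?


For prime p, the number of non-zero quadratic residues is (p-1)/2.
= (1327-1)/2
= 663

663


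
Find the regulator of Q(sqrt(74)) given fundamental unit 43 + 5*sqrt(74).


epsilon = 43 + 5*sqrt(74)
= 86.0116
R = ln(86.0116)
= 4.4545

4.4545


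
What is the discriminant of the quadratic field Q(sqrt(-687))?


For K = Q(sqrt(d)) with d squarefree: disc(K) = d if d = 1 mod 4, and disc(K) = 4d if d = 2 or 3 mod 4.
Here d = -687, and d mod 4 = 1.
d = 1 mod 4 (O_K = Z[(1+sqrt(d))/2]), so disc(K) = d = -687

-687


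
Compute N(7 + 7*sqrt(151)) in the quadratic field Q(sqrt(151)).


N(a + b*sqrt(d)) = a^2 - d*b^2
= (7)^2 - (151)*(7)^2
= 49 - 7399
= -7350

-7350


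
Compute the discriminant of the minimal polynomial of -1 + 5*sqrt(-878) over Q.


The element -1 + 5*sqrt(-878) has minimal polynomial:
x^2 + 2*x + 21951
Discriminant = (2)^2 - 4*(21951)
= 4 - 87804
= -87800

-87800


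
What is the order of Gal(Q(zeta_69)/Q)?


|Gal(Q(zeta_69)/Q)| = phi(69)
= 44

44


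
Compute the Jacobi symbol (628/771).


Compute (628/771) via quadratic reciprocity:
  pull out 2: (2/771) = -1  (since 771 mod 8 = 3)
  pull out 2: (2/771) = -1  (since 771 mod 8 = 3)
  reciprocity: (157/771) -> +(771/157)
  reduce: (143/157)
  reciprocity: (143/157) -> +(157/143)
  reduce: (14/143)
  pull out 2: (2/143) = +1  (since 143 mod 8 = 7)
  reciprocity: (7/143) -> -(143/7)
  reduce: (3/7)
  reciprocity: (3/7) -> -(7/3)
  reduce: (1/3)
  (1/3) = 1
Product of signs = 1

1


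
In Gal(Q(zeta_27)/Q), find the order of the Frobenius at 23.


The Frobenius at p in Gal(Q(zeta_n)/Q) = (Z/nZ)* is the class of p, so its order is ord_27(23), the smallest k >= 1 with 23^k = 1 mod 27.
n = 27 = 3^3, phi(27) = 18; the order divides phi(n).
Divisors of 18: 1, 2, 3, 6, 9, 18
Repeated squaring mod 27: 23^1 = 23, 23^2 = 16, 23^4 = 13, 23^8 = 7, 23^16 = 22
Test divisors in increasing order:
  k=1: 23^1 = 23 mod 27
  k=2: 23^2 = 16 mod 27
  k=3: 23^3 = 16 * 23 = 17 mod 27
  k=6: 23^6 = 13 * 16 = 19 mod 27
  k=9: 23^9 = 7 * 23 = 26 mod 27
  k=18: 23^18 = 22 * 16 = 1 mod 27  <- first divisor giving 1
Order = 18

18


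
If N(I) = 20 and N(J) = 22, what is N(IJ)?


N(IJ) = N(I) * N(J)
= 20 * 22
= 440

440


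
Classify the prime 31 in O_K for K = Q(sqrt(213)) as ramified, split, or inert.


K = Q(sqrt(213)). Since d mod 4 = 1, disc(K) = 213.
Check p | disc: 213 mod 31 = 27.
p does not divide disc. Compute Legendre symbol (d/p):
27^((31-1)/2) mod 31 = -1
(d/p) = -1, so p is inert: (p) stays prime with e=1, f=2, g=1.
Therefore p is inert.

inert


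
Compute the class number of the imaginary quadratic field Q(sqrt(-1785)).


K = Q(sqrt(-1785)). d mod 4 = 3, so D = disc(K) = 4d = -7140
h(K) equals the number of primitive reduced positive-definite forms (a, b, c) = a*x^2 + b*x*y + c*y^2 with b^2 - 4ac = D,
where reduced means |b| <= a <= c, with b >= 0 whenever |b| = a or a = c, and primitive means gcd(a, b, c) = 1.
Reduced forces 3a^2 <= |D| = 7140, so 1 <= a <= 48; b must have the parity of D, and c = (b^2 - D)/(4a) must be an integer >= a.
Enumerate a = 1..48, b in [-a, a]:
  a=1: (1, 0, 1785)  [1]
  a=2: (2, 2, 893)  [1]
  a=3: (3, 0, 595)  [1]
  a=4: none
  a=5: (5, 0, 357)  [1]
  a=6: (6, 6, 299)  [1]
  a=7: (7, 0, 255)  [1]
  a=8..9: none
  a=10: (10, 10, 181)  [1]
  a=11..12: none
  a=13: (13, -6, 138), (13, 6, 138)  [2]
  a=14: (14, 14, 131)  [1]
  a=15: (15, 0, 119)  [1]
  a=16: none
  a=17: (17, 0, 105)  [1]
  a=18: none
  a=19: (19, -2, 94), (19, 2, 94)  [2]
  a=20: none
  a=21: (21, 0, 85)  [1]
  a=22: none
  a=23: (23, -6, 78), (23, 6, 78)  [2]
  a=24..25: none
  a=26: (26, -6, 69), (26, 6, 69)  [2]
  a=27..28: none
  a=29: (29, -20, 65), (29, 20, 65)  [2]
  a=30: (30, 30, 67)  [1]
  a=31..33: none
  a=34: (34, 34, 61)  [1]
  a=35: (35, 0, 51)  [1]
  a=36: none
  a=37: (37, -36, 57), (37, 36, 57)  [2]
  a=38: (38, -2, 47), (38, 2, 47)  [2]
  a=39: (39, -6, 46), (39, 6, 46)  [2]
  a=40..41: none
  a=42: (42, 42, 53)  [1]
  a=43: (43, 16, 43)  [1]
  a=44..48: none
Total reduced forms: 1 + 1 + 1 + 1 + 1 + 1 + 1 + 2 + 1 + 1 + 1 + 2 + 1 + 2 + 2 + 2 + 1 + 1 + 1 + 2 + 2 + 2 + 1 + 1 = 32
h = 32

32


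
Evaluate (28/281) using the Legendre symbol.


p = 281 is prime, so compute (28/281) with the reciprocity algorithm (Jacobi-symbol steps: pull out 2s via (2/n), flip via reciprocity, reduce):
  pull out 2: (2/281) = +1  (since 281 mod 8 = 1)
  pull out 2: (2/281) = +1  (since 281 mod 8 = 1)
  reciprocity: (7/281) -> +(281/7)
  reduce: (1/7)
  (1/7) = 1
Product of signs = 1
(28/281) = 1

1


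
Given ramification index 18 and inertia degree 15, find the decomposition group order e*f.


|D_P| = e * f
= 18 * 15
= 270

270


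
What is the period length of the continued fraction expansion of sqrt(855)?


Run the CF algorithm for sqrt(855).
a_0 = floor(sqrt(855)) = 29; set m_0=0, q_0=1.
Recurrence: m' = q*a - m,  q' = (d - m'^2)/q,  a' = floor((a_0 + m')/q').
  step 1: m=29, q=14, a=4
  step 2: m=27, q=9, a=6
  step 3: m=27, q=14, a=4
  step 4: m=29, q=1, a=58
a_4 = 2*a_0 = 58, so the period closes here.
sqrt(855) = [29; 4, 6, 4, 58]
Period length = 4

4


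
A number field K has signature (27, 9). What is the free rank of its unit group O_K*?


By Dirichlet's unit theorem:
rank = r1 + r2 - 1
= 27 + 9 - 1
= 35

35


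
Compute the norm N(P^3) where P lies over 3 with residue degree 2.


N(P^a) = p^(a*f)
= 3^(3*2)
= 3^6
= 729

729


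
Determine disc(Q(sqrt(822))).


For K = Q(sqrt(d)) with d squarefree: disc(K) = d if d = 1 mod 4, and disc(K) = 4d if d = 2 or 3 mod 4.
Here d = 822, and d mod 4 = 2.
d = 2 mod 4, not 1 (O_K = Z[sqrt(d)]), so disc(K) = 4d = 4 * (822) = 3288

3288


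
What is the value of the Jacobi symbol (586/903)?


Compute (586/903) via quadratic reciprocity:
  pull out 2: (2/903) = +1  (since 903 mod 8 = 7)
  reciprocity: (293/903) -> +(903/293)
  reduce: (24/293)
  pull out 2: (2/293) = -1  (since 293 mod 8 = 5)
  pull out 2: (2/293) = -1  (since 293 mod 8 = 5)
  pull out 2: (2/293) = -1  (since 293 mod 8 = 5)
  reciprocity: (3/293) -> +(293/3)
  reduce: (2/3)
  pull out 2: (2/3) = -1  (since 3 mod 8 = 3)
  (1/3) = 1
Product of signs = 1

1


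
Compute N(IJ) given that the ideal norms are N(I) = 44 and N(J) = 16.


N(IJ) = N(I) * N(J)
= 44 * 16
= 704

704


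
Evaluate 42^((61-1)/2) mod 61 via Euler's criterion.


p = 61 is prime and the exponent is (p-1)/2 = 30, so by Euler's criterion 42^30 = (42/61) = +1 or -1 mod 61.
Compute by square-and-multiply:
  30 = 16 + 8 + 4 + 2 (binary 11110)
  Repeated squaring mod 61: 42^1 = 42, 42^2 = 56, 42^4 = 25, 42^8 = 15, 42^16 = 42
  42^30 = 42^16 * 42^8 * 42^4 * 42^2 = 42 * 15 * 25 * 56 mod 61
    42 * 15 = 630 = 20 mod 61
    20 * 25 = 500 = 12 mod 61
    12 * 56 = 672 = 1 mod 61
  42^30 = 1 mod 61
Result 1: 42 is a quadratic residue mod 61.
42^30 mod 61 = 1

1
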